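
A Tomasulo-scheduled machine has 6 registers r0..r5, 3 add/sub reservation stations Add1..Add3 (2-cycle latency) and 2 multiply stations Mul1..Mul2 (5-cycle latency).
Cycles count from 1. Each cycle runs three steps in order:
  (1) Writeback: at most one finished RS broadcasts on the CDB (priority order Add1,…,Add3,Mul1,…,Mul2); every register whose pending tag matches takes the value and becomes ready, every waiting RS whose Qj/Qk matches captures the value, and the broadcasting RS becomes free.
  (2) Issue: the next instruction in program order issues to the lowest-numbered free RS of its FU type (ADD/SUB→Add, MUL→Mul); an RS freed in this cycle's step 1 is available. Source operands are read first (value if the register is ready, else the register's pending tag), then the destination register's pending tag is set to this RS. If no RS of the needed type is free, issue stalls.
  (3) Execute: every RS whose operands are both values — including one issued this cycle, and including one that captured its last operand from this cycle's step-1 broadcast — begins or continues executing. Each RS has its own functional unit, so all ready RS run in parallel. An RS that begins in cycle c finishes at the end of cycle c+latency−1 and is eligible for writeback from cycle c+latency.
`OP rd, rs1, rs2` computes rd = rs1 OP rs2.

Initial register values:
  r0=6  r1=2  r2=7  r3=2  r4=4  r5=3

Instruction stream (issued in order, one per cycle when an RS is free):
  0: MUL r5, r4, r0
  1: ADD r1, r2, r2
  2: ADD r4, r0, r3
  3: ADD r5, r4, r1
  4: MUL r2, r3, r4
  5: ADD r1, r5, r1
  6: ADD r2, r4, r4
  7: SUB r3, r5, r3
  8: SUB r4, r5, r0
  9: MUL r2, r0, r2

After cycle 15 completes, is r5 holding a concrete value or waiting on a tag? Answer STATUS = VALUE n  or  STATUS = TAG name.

STATUS = VALUE 22

c1: issue MUL r5<-Mul1 | r0:6,r1:2,r2:7,r3:2,r4:4,r5:Mul1
c2: issue ADD r1<-Add1 | r0:6,r1:Add1,r2:7,r3:2,r4:4,r5:Mul1
c3: issue ADD r4<-Add2 | r0:6,r1:Add1,r2:7,r3:2,r4:Add2,r5:Mul1
c4: CDB Add1=14; issue ADD r5<-Add1 | r0:6,r1:14,r2:7,r3:2,r4:Add2,r5:Add1
c5: CDB Add2=8; issue MUL r2<-Mul2 | r0:6,r1:14,r2:Mul2,r3:2,r4:8,r5:Add1
c6: CDB Mul1=24; issue ADD r1<-Add2 | r0:6,r1:Add2,r2:Mul2,r3:2,r4:8,r5:Add1
c7: CDB Add1=22; issue ADD r2<-Add1 | r0:6,r1:Add2,r2:Add1,r3:2,r4:8,r5:22
c8: issue SUB r3<-Add3 | r0:6,r1:Add2,r2:Add1,r3:Add3,r4:8,r5:22
c9: CDB Add1=16; issue SUB r4<-Add1 | r0:6,r1:Add2,r2:16,r3:Add3,r4:Add1,r5:22
c10: CDB Add2=36; issue MUL r2<-Mul1 | r0:6,r1:36,r2:Mul1,r3:Add3,r4:Add1,r5:22
c11: CDB Add1=16 | r0:6,r1:36,r2:Mul1,r3:Add3,r4:16,r5:22
c12: CDB Add3=20 | r0:6,r1:36,r2:Mul1,r3:20,r4:16,r5:22
c13: CDB Mul2=16 | r0:6,r1:36,r2:Mul1,r3:20,r4:16,r5:22
c14: - | r0:6,r1:36,r2:Mul1,r3:20,r4:16,r5:22
c15: CDB Mul1=96 | r0:6,r1:36,r2:96,r3:20,r4:16,r5:22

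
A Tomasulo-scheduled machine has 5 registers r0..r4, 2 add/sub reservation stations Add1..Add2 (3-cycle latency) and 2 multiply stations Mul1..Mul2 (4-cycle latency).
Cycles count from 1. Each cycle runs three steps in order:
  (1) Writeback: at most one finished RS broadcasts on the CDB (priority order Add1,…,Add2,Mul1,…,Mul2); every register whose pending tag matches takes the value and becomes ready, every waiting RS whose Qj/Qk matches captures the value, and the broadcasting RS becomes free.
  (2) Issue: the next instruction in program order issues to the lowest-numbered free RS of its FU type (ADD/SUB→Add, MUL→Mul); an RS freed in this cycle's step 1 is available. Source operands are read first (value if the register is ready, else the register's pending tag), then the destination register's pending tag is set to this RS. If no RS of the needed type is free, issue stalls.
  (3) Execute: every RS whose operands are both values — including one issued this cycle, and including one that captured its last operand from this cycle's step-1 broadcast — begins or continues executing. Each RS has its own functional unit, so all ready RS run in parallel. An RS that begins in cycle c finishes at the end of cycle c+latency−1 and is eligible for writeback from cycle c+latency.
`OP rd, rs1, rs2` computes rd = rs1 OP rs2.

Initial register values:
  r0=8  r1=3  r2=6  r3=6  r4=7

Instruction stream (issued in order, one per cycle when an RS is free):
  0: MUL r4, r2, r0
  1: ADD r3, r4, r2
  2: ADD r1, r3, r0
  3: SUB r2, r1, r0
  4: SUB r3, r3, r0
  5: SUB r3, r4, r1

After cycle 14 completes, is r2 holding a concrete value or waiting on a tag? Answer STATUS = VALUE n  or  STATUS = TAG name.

STATUS = VALUE 54

c1: issue MUL r4<-Mul1 | r0:8,r1:3,r2:6,r3:6,r4:Mul1
c2: issue ADD r3<-Add1 | r0:8,r1:3,r2:6,r3:Add1,r4:Mul1
c3: issue ADD r1<-Add2 | r0:8,r1:Add2,r2:6,r3:Add1,r4:Mul1
c4: stall | r0:8,r1:Add2,r2:6,r3:Add1,r4:Mul1
c5: CDB Mul1=48; stall | r0:8,r1:Add2,r2:6,r3:Add1,r4:48
c6: stall | r0:8,r1:Add2,r2:6,r3:Add1,r4:48
c7: stall | r0:8,r1:Add2,r2:6,r3:Add1,r4:48
c8: CDB Add1=54; issue SUB r2<-Add1 | r0:8,r1:Add2,r2:Add1,r3:54,r4:48
c9: stall | r0:8,r1:Add2,r2:Add1,r3:54,r4:48
c10: stall | r0:8,r1:Add2,r2:Add1,r3:54,r4:48
c11: CDB Add2=62; issue SUB r3<-Add2 | r0:8,r1:62,r2:Add1,r3:Add2,r4:48
c12: stall | r0:8,r1:62,r2:Add1,r3:Add2,r4:48
c13: stall | r0:8,r1:62,r2:Add1,r3:Add2,r4:48
c14: CDB Add1=54; issue SUB r3<-Add1 | r0:8,r1:62,r2:54,r3:Add1,r4:48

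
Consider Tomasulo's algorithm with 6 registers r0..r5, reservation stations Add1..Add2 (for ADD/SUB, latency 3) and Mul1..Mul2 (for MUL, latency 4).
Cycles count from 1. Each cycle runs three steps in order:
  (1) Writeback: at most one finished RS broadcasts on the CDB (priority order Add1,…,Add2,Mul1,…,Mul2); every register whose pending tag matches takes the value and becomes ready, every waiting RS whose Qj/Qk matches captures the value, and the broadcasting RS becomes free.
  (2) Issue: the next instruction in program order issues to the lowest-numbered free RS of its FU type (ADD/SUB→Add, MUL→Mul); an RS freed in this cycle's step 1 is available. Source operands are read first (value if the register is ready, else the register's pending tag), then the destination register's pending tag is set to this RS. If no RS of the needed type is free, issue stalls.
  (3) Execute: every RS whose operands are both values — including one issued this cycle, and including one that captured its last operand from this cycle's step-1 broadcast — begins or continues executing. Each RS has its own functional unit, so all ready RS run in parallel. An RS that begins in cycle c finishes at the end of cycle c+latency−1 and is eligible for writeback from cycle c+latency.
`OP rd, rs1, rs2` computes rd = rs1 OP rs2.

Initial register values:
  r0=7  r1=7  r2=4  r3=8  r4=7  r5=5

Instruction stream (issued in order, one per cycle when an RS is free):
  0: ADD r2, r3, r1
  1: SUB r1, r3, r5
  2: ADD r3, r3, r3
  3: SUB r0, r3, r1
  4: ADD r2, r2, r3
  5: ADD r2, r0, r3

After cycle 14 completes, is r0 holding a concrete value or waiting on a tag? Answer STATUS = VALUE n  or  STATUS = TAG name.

c1: issue ADD r2<-Add1 | r0:7,r1:7,r2:Add1,r3:8,r4:7,r5:5
c2: issue SUB r1<-Add2 | r0:7,r1:Add2,r2:Add1,r3:8,r4:7,r5:5
c3: stall | r0:7,r1:Add2,r2:Add1,r3:8,r4:7,r5:5
c4: CDB Add1=15; issue ADD r3<-Add1 | r0:7,r1:Add2,r2:15,r3:Add1,r4:7,r5:5
c5: CDB Add2=3; issue SUB r0<-Add2 | r0:Add2,r1:3,r2:15,r3:Add1,r4:7,r5:5
c6: stall | r0:Add2,r1:3,r2:15,r3:Add1,r4:7,r5:5
c7: CDB Add1=16; issue ADD r2<-Add1 | r0:Add2,r1:3,r2:Add1,r3:16,r4:7,r5:5
c8: stall | r0:Add2,r1:3,r2:Add1,r3:16,r4:7,r5:5
c9: stall | r0:Add2,r1:3,r2:Add1,r3:16,r4:7,r5:5
c10: CDB Add1=31; issue ADD r2<-Add1 | r0:Add2,r1:3,r2:Add1,r3:16,r4:7,r5:5
c11: CDB Add2=13 | r0:13,r1:3,r2:Add1,r3:16,r4:7,r5:5
c12: - | r0:13,r1:3,r2:Add1,r3:16,r4:7,r5:5
c13: - | r0:13,r1:3,r2:Add1,r3:16,r4:7,r5:5
c14: CDB Add1=29 | r0:13,r1:3,r2:29,r3:16,r4:7,r5:5

STATUS = VALUE 13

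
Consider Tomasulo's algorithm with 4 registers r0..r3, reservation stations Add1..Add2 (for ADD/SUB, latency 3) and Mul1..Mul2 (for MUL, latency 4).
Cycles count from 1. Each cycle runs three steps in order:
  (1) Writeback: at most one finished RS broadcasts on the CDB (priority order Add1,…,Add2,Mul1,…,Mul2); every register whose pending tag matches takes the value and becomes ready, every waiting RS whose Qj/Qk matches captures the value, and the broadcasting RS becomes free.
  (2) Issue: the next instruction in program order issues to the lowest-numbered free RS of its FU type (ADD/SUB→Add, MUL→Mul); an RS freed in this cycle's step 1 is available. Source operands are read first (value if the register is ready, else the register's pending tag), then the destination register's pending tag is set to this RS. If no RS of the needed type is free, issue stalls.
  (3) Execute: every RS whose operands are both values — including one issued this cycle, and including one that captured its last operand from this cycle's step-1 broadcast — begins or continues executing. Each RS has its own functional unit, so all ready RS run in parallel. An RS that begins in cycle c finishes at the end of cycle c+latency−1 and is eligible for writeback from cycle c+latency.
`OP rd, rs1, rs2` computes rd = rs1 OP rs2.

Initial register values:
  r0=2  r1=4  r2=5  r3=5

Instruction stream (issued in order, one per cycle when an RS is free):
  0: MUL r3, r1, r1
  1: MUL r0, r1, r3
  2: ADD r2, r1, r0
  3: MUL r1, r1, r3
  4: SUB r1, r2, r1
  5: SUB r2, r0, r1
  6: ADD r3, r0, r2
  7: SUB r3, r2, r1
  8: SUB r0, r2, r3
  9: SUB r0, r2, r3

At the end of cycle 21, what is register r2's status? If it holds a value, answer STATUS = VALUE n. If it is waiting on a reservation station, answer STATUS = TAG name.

STATUS = VALUE 60

cycle 1: issue MUL r3<-Mul1 // r0:2,r1:4,r2:5,r3:Mul1
cycle 2: issue MUL r0<-Mul2 // r0:Mul2,r1:4,r2:5,r3:Mul1
cycle 3: issue ADD r2<-Add1 // r0:Mul2,r1:4,r2:Add1,r3:Mul1
cycle 4: stall // r0:Mul2,r1:4,r2:Add1,r3:Mul1
cycle 5: CDB Mul1=16; issue MUL r1<-Mul1 // r0:Mul2,r1:Mul1,r2:Add1,r3:16
cycle 6: issue SUB r1<-Add2 // r0:Mul2,r1:Add2,r2:Add1,r3:16
cycle 7: stall // r0:Mul2,r1:Add2,r2:Add1,r3:16
cycle 8: stall // r0:Mul2,r1:Add2,r2:Add1,r3:16
cycle 9: CDB Mul1=64; stall // r0:Mul2,r1:Add2,r2:Add1,r3:16
cycle 10: CDB Mul2=64; stall // r0:64,r1:Add2,r2:Add1,r3:16
cycle 11: stall // r0:64,r1:Add2,r2:Add1,r3:16
cycle 12: stall // r0:64,r1:Add2,r2:Add1,r3:16
cycle 13: CDB Add1=68; issue SUB r2<-Add1 // r0:64,r1:Add2,r2:Add1,r3:16
cycle 14: stall // r0:64,r1:Add2,r2:Add1,r3:16
cycle 15: stall // r0:64,r1:Add2,r2:Add1,r3:16
cycle 16: CDB Add2=4; issue ADD r3<-Add2 // r0:64,r1:4,r2:Add1,r3:Add2
cycle 17: stall // r0:64,r1:4,r2:Add1,r3:Add2
cycle 18: stall // r0:64,r1:4,r2:Add1,r3:Add2
cycle 19: CDB Add1=60; issue SUB r3<-Add1 // r0:64,r1:4,r2:60,r3:Add1
cycle 20: stall // r0:64,r1:4,r2:60,r3:Add1
cycle 21: stall // r0:64,r1:4,r2:60,r3:Add1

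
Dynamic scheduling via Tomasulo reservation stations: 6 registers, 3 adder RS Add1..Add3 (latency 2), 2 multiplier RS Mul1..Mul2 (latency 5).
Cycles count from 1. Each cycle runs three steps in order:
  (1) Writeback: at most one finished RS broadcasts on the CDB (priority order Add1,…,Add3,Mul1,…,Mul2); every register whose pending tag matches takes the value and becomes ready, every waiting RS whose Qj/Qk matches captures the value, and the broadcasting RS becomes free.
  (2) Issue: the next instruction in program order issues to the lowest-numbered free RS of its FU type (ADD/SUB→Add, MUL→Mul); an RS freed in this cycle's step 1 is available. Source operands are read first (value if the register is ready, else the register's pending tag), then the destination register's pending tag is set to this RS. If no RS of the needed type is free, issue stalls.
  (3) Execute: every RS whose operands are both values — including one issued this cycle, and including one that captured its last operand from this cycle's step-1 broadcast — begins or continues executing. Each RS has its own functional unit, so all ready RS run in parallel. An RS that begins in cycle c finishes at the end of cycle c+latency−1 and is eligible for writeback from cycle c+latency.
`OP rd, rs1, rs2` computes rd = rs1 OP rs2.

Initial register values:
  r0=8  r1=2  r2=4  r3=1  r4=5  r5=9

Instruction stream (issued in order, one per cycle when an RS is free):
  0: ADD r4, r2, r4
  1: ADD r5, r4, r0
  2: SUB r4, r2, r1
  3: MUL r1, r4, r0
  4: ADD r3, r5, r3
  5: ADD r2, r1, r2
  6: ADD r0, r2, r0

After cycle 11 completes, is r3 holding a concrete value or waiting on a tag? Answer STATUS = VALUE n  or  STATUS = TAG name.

STATUS = VALUE 18

cycle 1: issue ADD r4<-Add1 // r0:8,r1:2,r2:4,r3:1,r4:Add1,r5:9
cycle 2: issue ADD r5<-Add2 // r0:8,r1:2,r2:4,r3:1,r4:Add1,r5:Add2
cycle 3: CDB Add1=9; issue SUB r4<-Add1 // r0:8,r1:2,r2:4,r3:1,r4:Add1,r5:Add2
cycle 4: issue MUL r1<-Mul1 // r0:8,r1:Mul1,r2:4,r3:1,r4:Add1,r5:Add2
cycle 5: CDB Add1=2; issue ADD r3<-Add1 // r0:8,r1:Mul1,r2:4,r3:Add1,r4:2,r5:Add2
cycle 6: CDB Add2=17; issue ADD r2<-Add2 // r0:8,r1:Mul1,r2:Add2,r3:Add1,r4:2,r5:17
cycle 7: issue ADD r0<-Add3 // r0:Add3,r1:Mul1,r2:Add2,r3:Add1,r4:2,r5:17
cycle 8: CDB Add1=18 // r0:Add3,r1:Mul1,r2:Add2,r3:18,r4:2,r5:17
cycle 9: - // r0:Add3,r1:Mul1,r2:Add2,r3:18,r4:2,r5:17
cycle 10: CDB Mul1=16 // r0:Add3,r1:16,r2:Add2,r3:18,r4:2,r5:17
cycle 11: - // r0:Add3,r1:16,r2:Add2,r3:18,r4:2,r5:17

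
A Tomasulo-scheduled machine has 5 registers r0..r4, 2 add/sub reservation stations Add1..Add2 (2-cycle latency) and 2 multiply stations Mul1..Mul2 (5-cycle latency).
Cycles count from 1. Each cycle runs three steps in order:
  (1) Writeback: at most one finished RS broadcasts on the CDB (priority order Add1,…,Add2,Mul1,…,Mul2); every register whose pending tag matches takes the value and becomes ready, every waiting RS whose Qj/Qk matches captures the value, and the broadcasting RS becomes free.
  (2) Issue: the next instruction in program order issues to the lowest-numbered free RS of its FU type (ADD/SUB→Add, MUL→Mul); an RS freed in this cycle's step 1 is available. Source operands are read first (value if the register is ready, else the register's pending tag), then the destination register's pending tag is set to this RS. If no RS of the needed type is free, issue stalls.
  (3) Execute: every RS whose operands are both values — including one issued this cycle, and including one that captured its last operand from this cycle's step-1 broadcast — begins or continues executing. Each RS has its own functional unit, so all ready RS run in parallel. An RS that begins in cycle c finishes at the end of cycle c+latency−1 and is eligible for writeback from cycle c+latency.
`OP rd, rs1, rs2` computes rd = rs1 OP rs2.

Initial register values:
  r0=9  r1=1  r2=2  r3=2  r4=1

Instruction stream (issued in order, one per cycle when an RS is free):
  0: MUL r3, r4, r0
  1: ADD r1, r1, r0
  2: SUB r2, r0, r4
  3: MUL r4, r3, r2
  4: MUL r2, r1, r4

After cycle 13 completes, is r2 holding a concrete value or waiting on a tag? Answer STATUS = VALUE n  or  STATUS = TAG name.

STATUS = TAG Mul1

c1: issue MUL r3<-Mul1 | r0:9,r1:1,r2:2,r3:Mul1,r4:1
c2: issue ADD r1<-Add1 | r0:9,r1:Add1,r2:2,r3:Mul1,r4:1
c3: issue SUB r2<-Add2 | r0:9,r1:Add1,r2:Add2,r3:Mul1,r4:1
c4: CDB Add1=10; issue MUL r4<-Mul2 | r0:9,r1:10,r2:Add2,r3:Mul1,r4:Mul2
c5: CDB Add2=8; stall | r0:9,r1:10,r2:8,r3:Mul1,r4:Mul2
c6: CDB Mul1=9; issue MUL r2<-Mul1 | r0:9,r1:10,r2:Mul1,r3:9,r4:Mul2
c7: - | r0:9,r1:10,r2:Mul1,r3:9,r4:Mul2
c8: - | r0:9,r1:10,r2:Mul1,r3:9,r4:Mul2
c9: - | r0:9,r1:10,r2:Mul1,r3:9,r4:Mul2
c10: - | r0:9,r1:10,r2:Mul1,r3:9,r4:Mul2
c11: CDB Mul2=72 | r0:9,r1:10,r2:Mul1,r3:9,r4:72
c12: - | r0:9,r1:10,r2:Mul1,r3:9,r4:72
c13: - | r0:9,r1:10,r2:Mul1,r3:9,r4:72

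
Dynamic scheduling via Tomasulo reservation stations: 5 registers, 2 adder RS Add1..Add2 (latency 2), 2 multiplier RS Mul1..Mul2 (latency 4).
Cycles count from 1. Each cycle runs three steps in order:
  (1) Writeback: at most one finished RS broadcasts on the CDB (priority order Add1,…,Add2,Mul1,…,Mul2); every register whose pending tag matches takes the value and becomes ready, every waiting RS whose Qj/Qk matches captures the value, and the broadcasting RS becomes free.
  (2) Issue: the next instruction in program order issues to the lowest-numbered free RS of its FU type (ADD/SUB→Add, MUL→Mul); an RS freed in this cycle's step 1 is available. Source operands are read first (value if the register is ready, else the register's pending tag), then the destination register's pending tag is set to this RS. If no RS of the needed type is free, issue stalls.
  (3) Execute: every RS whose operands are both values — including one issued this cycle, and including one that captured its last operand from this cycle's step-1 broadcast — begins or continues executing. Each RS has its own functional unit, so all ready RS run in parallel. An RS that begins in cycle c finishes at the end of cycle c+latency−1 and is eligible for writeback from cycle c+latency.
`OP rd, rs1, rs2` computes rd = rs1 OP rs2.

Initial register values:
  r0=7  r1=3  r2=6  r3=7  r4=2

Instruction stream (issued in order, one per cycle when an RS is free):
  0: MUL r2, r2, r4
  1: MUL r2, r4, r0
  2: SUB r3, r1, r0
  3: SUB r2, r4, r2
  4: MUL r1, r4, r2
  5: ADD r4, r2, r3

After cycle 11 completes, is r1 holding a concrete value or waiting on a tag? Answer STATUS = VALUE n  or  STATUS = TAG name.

c1: issue MUL r2<-Mul1 | r0:7,r1:3,r2:Mul1,r3:7,r4:2
c2: issue MUL r2<-Mul2 | r0:7,r1:3,r2:Mul2,r3:7,r4:2
c3: issue SUB r3<-Add1 | r0:7,r1:3,r2:Mul2,r3:Add1,r4:2
c4: issue SUB r2<-Add2 | r0:7,r1:3,r2:Add2,r3:Add1,r4:2
c5: CDB Add1=-4; stall | r0:7,r1:3,r2:Add2,r3:-4,r4:2
c6: CDB Mul1=12; issue MUL r1<-Mul1 | r0:7,r1:Mul1,r2:Add2,r3:-4,r4:2
c7: CDB Mul2=14; issue ADD r4<-Add1 | r0:7,r1:Mul1,r2:Add2,r3:-4,r4:Add1
c8: - | r0:7,r1:Mul1,r2:Add2,r3:-4,r4:Add1
c9: CDB Add2=-12 | r0:7,r1:Mul1,r2:-12,r3:-4,r4:Add1
c10: - | r0:7,r1:Mul1,r2:-12,r3:-4,r4:Add1
c11: CDB Add1=-16 | r0:7,r1:Mul1,r2:-12,r3:-4,r4:-16

STATUS = TAG Mul1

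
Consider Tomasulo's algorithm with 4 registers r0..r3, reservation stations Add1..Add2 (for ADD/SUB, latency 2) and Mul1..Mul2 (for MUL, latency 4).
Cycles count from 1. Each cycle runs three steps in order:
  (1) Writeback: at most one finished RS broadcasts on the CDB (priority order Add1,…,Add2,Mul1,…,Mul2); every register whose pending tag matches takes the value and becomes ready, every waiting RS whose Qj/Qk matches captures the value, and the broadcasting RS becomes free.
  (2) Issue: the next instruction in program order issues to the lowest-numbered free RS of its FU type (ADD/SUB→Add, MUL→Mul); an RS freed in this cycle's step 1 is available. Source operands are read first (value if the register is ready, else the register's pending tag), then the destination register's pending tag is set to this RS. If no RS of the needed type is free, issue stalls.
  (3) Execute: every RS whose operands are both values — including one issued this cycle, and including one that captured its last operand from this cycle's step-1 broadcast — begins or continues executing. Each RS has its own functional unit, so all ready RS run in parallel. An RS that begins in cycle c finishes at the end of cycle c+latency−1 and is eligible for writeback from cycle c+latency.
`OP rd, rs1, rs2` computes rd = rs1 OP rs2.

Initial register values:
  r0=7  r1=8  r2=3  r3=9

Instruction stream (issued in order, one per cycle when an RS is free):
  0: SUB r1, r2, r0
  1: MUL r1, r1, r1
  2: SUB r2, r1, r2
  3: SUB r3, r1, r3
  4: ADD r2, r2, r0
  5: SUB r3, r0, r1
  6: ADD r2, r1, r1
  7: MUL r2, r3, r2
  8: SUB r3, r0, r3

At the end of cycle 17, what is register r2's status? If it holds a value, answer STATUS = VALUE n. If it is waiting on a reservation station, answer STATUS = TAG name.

c1: issue SUB r1<-Add1 | r0:7,r1:Add1,r2:3,r3:9
c2: issue MUL r1<-Mul1 | r0:7,r1:Mul1,r2:3,r3:9
c3: CDB Add1=-4; issue SUB r2<-Add1 | r0:7,r1:Mul1,r2:Add1,r3:9
c4: issue SUB r3<-Add2 | r0:7,r1:Mul1,r2:Add1,r3:Add2
c5: stall | r0:7,r1:Mul1,r2:Add1,r3:Add2
c6: stall | r0:7,r1:Mul1,r2:Add1,r3:Add2
c7: CDB Mul1=16; stall | r0:7,r1:16,r2:Add1,r3:Add2
c8: stall | r0:7,r1:16,r2:Add1,r3:Add2
c9: CDB Add1=13; issue ADD r2<-Add1 | r0:7,r1:16,r2:Add1,r3:Add2
c10: CDB Add2=7; issue SUB r3<-Add2 | r0:7,r1:16,r2:Add1,r3:Add2
c11: CDB Add1=20; issue ADD r2<-Add1 | r0:7,r1:16,r2:Add1,r3:Add2
c12: CDB Add2=-9; issue MUL r2<-Mul1 | r0:7,r1:16,r2:Mul1,r3:-9
c13: CDB Add1=32; issue SUB r3<-Add1 | r0:7,r1:16,r2:Mul1,r3:Add1
c14: - | r0:7,r1:16,r2:Mul1,r3:Add1
c15: CDB Add1=16 | r0:7,r1:16,r2:Mul1,r3:16
c16: - | r0:7,r1:16,r2:Mul1,r3:16
c17: CDB Mul1=-288 | r0:7,r1:16,r2:-288,r3:16

STATUS = VALUE -288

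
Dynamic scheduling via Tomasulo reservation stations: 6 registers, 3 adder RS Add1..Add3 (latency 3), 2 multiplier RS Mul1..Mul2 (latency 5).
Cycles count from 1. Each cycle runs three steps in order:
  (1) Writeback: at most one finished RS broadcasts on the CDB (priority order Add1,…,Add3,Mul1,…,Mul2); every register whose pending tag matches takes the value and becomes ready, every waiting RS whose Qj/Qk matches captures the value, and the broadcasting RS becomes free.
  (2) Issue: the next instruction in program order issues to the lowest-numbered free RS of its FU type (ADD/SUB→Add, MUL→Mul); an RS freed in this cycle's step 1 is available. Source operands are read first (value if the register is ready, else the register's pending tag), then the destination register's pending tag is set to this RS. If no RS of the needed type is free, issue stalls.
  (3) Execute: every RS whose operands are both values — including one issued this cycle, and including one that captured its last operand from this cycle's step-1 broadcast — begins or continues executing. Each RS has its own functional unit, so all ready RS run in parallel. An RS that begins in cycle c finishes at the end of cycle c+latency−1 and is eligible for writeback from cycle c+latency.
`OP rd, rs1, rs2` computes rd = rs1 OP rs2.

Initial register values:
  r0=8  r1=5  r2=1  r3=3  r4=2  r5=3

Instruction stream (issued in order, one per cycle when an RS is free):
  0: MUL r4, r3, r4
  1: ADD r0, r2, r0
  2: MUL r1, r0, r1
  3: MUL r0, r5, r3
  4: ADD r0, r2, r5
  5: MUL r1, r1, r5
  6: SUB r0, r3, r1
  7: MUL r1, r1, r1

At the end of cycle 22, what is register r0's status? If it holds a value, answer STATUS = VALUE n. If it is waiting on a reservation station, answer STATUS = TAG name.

STATUS = VALUE -132

c1: issue MUL r4<-Mul1 | r0:8,r1:5,r2:1,r3:3,r4:Mul1,r5:3
c2: issue ADD r0<-Add1 | r0:Add1,r1:5,r2:1,r3:3,r4:Mul1,r5:3
c3: issue MUL r1<-Mul2 | r0:Add1,r1:Mul2,r2:1,r3:3,r4:Mul1,r5:3
c4: stall | r0:Add1,r1:Mul2,r2:1,r3:3,r4:Mul1,r5:3
c5: CDB Add1=9; stall | r0:9,r1:Mul2,r2:1,r3:3,r4:Mul1,r5:3
c6: CDB Mul1=6; issue MUL r0<-Mul1 | r0:Mul1,r1:Mul2,r2:1,r3:3,r4:6,r5:3
c7: issue ADD r0<-Add1 | r0:Add1,r1:Mul2,r2:1,r3:3,r4:6,r5:3
c8: stall | r0:Add1,r1:Mul2,r2:1,r3:3,r4:6,r5:3
c9: stall | r0:Add1,r1:Mul2,r2:1,r3:3,r4:6,r5:3
c10: CDB Add1=4; stall | r0:4,r1:Mul2,r2:1,r3:3,r4:6,r5:3
c11: CDB Mul1=9; issue MUL r1<-Mul1 | r0:4,r1:Mul1,r2:1,r3:3,r4:6,r5:3
c12: CDB Mul2=45; issue SUB r0<-Add1 | r0:Add1,r1:Mul1,r2:1,r3:3,r4:6,r5:3
c13: issue MUL r1<-Mul2 | r0:Add1,r1:Mul2,r2:1,r3:3,r4:6,r5:3
c14: - | r0:Add1,r1:Mul2,r2:1,r3:3,r4:6,r5:3
c15: - | r0:Add1,r1:Mul2,r2:1,r3:3,r4:6,r5:3
c16: - | r0:Add1,r1:Mul2,r2:1,r3:3,r4:6,r5:3
c17: CDB Mul1=135 | r0:Add1,r1:Mul2,r2:1,r3:3,r4:6,r5:3
c18: - | r0:Add1,r1:Mul2,r2:1,r3:3,r4:6,r5:3
c19: - | r0:Add1,r1:Mul2,r2:1,r3:3,r4:6,r5:3
c20: CDB Add1=-132 | r0:-132,r1:Mul2,r2:1,r3:3,r4:6,r5:3
c21: - | r0:-132,r1:Mul2,r2:1,r3:3,r4:6,r5:3
c22: CDB Mul2=18225 | r0:-132,r1:18225,r2:1,r3:3,r4:6,r5:3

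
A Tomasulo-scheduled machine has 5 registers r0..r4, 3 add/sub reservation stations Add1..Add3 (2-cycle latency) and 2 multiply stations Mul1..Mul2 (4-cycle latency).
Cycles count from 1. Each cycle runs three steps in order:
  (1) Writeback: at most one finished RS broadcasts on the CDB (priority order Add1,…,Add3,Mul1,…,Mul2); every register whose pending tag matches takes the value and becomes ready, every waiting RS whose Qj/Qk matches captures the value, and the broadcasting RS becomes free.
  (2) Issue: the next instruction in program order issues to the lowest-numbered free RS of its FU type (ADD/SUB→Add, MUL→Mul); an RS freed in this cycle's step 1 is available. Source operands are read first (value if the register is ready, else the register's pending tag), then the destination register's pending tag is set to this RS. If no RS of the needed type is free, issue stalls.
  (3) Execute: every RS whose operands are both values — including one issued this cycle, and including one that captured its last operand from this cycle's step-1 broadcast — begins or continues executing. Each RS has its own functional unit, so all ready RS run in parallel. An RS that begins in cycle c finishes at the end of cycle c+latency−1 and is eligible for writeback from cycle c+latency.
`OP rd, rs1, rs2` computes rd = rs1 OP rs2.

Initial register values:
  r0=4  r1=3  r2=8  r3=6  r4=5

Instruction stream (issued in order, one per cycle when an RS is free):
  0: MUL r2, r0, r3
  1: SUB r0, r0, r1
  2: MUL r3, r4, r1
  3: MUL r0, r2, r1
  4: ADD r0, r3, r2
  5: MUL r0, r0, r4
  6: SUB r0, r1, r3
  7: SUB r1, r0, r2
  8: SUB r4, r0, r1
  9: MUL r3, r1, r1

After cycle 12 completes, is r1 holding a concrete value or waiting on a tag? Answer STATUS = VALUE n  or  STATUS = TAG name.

cycle 1: issue MUL r2<-Mul1 // r0:4,r1:3,r2:Mul1,r3:6,r4:5
cycle 2: issue SUB r0<-Add1 // r0:Add1,r1:3,r2:Mul1,r3:6,r4:5
cycle 3: issue MUL r3<-Mul2 // r0:Add1,r1:3,r2:Mul1,r3:Mul2,r4:5
cycle 4: CDB Add1=1; stall // r0:1,r1:3,r2:Mul1,r3:Mul2,r4:5
cycle 5: CDB Mul1=24; issue MUL r0<-Mul1 // r0:Mul1,r1:3,r2:24,r3:Mul2,r4:5
cycle 6: issue ADD r0<-Add1 // r0:Add1,r1:3,r2:24,r3:Mul2,r4:5
cycle 7: CDB Mul2=15; issue MUL r0<-Mul2 // r0:Mul2,r1:3,r2:24,r3:15,r4:5
cycle 8: issue SUB r0<-Add2 // r0:Add2,r1:3,r2:24,r3:15,r4:5
cycle 9: CDB Add1=39; issue SUB r1<-Add1 // r0:Add2,r1:Add1,r2:24,r3:15,r4:5
cycle 10: CDB Add2=-12; issue SUB r4<-Add2 // r0:-12,r1:Add1,r2:24,r3:15,r4:Add2
cycle 11: CDB Mul1=72; issue MUL r3<-Mul1 // r0:-12,r1:Add1,r2:24,r3:Mul1,r4:Add2
cycle 12: CDB Add1=-36 // r0:-12,r1:-36,r2:24,r3:Mul1,r4:Add2

STATUS = VALUE -36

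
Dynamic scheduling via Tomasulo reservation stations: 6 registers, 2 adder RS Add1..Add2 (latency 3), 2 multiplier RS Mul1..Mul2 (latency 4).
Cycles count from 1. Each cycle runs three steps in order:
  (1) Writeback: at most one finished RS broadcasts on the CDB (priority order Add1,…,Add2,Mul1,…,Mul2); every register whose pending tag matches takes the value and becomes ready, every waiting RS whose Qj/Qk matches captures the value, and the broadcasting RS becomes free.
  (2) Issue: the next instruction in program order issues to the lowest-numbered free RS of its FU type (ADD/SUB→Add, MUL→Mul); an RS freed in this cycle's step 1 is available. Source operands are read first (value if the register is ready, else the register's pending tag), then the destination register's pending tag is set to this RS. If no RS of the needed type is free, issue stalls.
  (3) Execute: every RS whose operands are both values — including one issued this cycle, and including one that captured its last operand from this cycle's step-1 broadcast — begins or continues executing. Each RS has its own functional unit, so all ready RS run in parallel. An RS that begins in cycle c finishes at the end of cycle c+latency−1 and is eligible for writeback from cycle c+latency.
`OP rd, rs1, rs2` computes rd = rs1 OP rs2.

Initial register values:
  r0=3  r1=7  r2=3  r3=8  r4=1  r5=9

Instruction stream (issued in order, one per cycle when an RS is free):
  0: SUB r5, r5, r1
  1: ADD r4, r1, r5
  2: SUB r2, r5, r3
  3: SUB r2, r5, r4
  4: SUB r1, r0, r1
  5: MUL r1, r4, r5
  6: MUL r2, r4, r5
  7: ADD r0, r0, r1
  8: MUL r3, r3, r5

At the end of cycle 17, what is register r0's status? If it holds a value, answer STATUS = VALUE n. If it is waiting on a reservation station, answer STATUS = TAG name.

c1: issue SUB r5<-Add1 | r0:3,r1:7,r2:3,r3:8,r4:1,r5:Add1
c2: issue ADD r4<-Add2 | r0:3,r1:7,r2:3,r3:8,r4:Add2,r5:Add1
c3: stall | r0:3,r1:7,r2:3,r3:8,r4:Add2,r5:Add1
c4: CDB Add1=2; issue SUB r2<-Add1 | r0:3,r1:7,r2:Add1,r3:8,r4:Add2,r5:2
c5: stall | r0:3,r1:7,r2:Add1,r3:8,r4:Add2,r5:2
c6: stall | r0:3,r1:7,r2:Add1,r3:8,r4:Add2,r5:2
c7: CDB Add1=-6; issue SUB r2<-Add1 | r0:3,r1:7,r2:Add1,r3:8,r4:Add2,r5:2
c8: CDB Add2=9; issue SUB r1<-Add2 | r0:3,r1:Add2,r2:Add1,r3:8,r4:9,r5:2
c9: issue MUL r1<-Mul1 | r0:3,r1:Mul1,r2:Add1,r3:8,r4:9,r5:2
c10: issue MUL r2<-Mul2 | r0:3,r1:Mul1,r2:Mul2,r3:8,r4:9,r5:2
c11: CDB Add1=-7; issue ADD r0<-Add1 | r0:Add1,r1:Mul1,r2:Mul2,r3:8,r4:9,r5:2
c12: CDB Add2=-4; stall | r0:Add1,r1:Mul1,r2:Mul2,r3:8,r4:9,r5:2
c13: CDB Mul1=18; issue MUL r3<-Mul1 | r0:Add1,r1:18,r2:Mul2,r3:Mul1,r4:9,r5:2
c14: CDB Mul2=18 | r0:Add1,r1:18,r2:18,r3:Mul1,r4:9,r5:2
c15: - | r0:Add1,r1:18,r2:18,r3:Mul1,r4:9,r5:2
c16: CDB Add1=21 | r0:21,r1:18,r2:18,r3:Mul1,r4:9,r5:2
c17: CDB Mul1=16 | r0:21,r1:18,r2:18,r3:16,r4:9,r5:2

STATUS = VALUE 21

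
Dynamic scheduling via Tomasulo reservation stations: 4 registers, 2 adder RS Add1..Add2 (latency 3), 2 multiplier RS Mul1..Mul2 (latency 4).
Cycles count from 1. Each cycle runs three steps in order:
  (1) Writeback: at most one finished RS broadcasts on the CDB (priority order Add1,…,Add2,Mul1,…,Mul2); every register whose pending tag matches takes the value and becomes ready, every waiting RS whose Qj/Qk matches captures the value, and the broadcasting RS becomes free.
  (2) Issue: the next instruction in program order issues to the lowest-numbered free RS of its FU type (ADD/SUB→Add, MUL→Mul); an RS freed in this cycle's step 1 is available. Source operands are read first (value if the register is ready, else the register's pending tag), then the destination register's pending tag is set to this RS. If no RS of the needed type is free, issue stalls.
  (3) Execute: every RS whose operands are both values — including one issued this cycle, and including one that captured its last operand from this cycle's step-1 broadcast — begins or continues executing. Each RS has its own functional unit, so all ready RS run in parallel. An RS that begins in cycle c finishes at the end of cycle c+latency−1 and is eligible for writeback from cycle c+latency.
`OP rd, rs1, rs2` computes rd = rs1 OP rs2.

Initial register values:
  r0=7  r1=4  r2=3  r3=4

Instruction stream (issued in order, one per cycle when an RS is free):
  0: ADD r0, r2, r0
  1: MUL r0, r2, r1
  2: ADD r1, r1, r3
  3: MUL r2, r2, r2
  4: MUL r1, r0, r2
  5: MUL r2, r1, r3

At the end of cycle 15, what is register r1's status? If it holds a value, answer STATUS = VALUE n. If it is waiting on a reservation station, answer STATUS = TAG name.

c1: issue ADD r0<-Add1 | r0:Add1,r1:4,r2:3,r3:4
c2: issue MUL r0<-Mul1 | r0:Mul1,r1:4,r2:3,r3:4
c3: issue ADD r1<-Add2 | r0:Mul1,r1:Add2,r2:3,r3:4
c4: CDB Add1=10; issue MUL r2<-Mul2 | r0:Mul1,r1:Add2,r2:Mul2,r3:4
c5: stall | r0:Mul1,r1:Add2,r2:Mul2,r3:4
c6: CDB Add2=8; stall | r0:Mul1,r1:8,r2:Mul2,r3:4
c7: CDB Mul1=12; issue MUL r1<-Mul1 | r0:12,r1:Mul1,r2:Mul2,r3:4
c8: CDB Mul2=9; issue MUL r2<-Mul2 | r0:12,r1:Mul1,r2:Mul2,r3:4
c9: - | r0:12,r1:Mul1,r2:Mul2,r3:4
c10: - | r0:12,r1:Mul1,r2:Mul2,r3:4
c11: - | r0:12,r1:Mul1,r2:Mul2,r3:4
c12: CDB Mul1=108 | r0:12,r1:108,r2:Mul2,r3:4
c13: - | r0:12,r1:108,r2:Mul2,r3:4
c14: - | r0:12,r1:108,r2:Mul2,r3:4
c15: - | r0:12,r1:108,r2:Mul2,r3:4

STATUS = VALUE 108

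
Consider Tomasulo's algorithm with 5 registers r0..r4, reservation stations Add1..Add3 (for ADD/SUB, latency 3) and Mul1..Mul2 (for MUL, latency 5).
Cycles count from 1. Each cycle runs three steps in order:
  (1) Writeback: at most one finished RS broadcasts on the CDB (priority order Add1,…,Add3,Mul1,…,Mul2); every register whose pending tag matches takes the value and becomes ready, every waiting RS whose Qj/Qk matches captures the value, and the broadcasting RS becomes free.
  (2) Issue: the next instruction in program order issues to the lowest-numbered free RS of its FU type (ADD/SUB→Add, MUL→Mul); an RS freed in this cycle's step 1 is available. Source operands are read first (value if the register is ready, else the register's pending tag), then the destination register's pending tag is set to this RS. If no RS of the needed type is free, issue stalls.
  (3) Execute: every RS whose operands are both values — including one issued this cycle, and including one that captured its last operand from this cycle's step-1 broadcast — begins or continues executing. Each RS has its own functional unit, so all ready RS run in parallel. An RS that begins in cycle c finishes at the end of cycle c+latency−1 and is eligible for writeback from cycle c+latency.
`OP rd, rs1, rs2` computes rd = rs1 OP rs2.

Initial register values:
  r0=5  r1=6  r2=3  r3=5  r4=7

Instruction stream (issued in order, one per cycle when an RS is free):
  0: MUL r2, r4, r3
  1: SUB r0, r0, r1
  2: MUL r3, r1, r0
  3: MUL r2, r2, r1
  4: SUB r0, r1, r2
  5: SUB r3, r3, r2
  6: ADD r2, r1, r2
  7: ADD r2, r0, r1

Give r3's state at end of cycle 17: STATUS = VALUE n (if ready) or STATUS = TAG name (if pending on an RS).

STATUS = VALUE -216

  c1: issue MUL r2<-Mul1  regs: r0:5,r1:6,r2:Mul1,r3:5,r4:7
  c2: issue SUB r0<-Add1  regs: r0:Add1,r1:6,r2:Mul1,r3:5,r4:7
  c3: issue MUL r3<-Mul2  regs: r0:Add1,r1:6,r2:Mul1,r3:Mul2,r4:7
  c4: stall  regs: r0:Add1,r1:6,r2:Mul1,r3:Mul2,r4:7
  c5: CDB Add1=-1; stall  regs: r0:-1,r1:6,r2:Mul1,r3:Mul2,r4:7
  c6: CDB Mul1=35; issue MUL r2<-Mul1  regs: r0:-1,r1:6,r2:Mul1,r3:Mul2,r4:7
  c7: issue SUB r0<-Add1  regs: r0:Add1,r1:6,r2:Mul1,r3:Mul2,r4:7
  c8: issue SUB r3<-Add2  regs: r0:Add1,r1:6,r2:Mul1,r3:Add2,r4:7
  c9: issue ADD r2<-Add3  regs: r0:Add1,r1:6,r2:Add3,r3:Add2,r4:7
  c10: CDB Mul2=-6; stall  regs: r0:Add1,r1:6,r2:Add3,r3:Add2,r4:7
  c11: CDB Mul1=210; stall  regs: r0:Add1,r1:6,r2:Add3,r3:Add2,r4:7
  c12: stall  regs: r0:Add1,r1:6,r2:Add3,r3:Add2,r4:7
  c13: stall  regs: r0:Add1,r1:6,r2:Add3,r3:Add2,r4:7
  c14: CDB Add1=-204; issue ADD r2<-Add1  regs: r0:-204,r1:6,r2:Add1,r3:Add2,r4:7
  c15: CDB Add2=-216  regs: r0:-204,r1:6,r2:Add1,r3:-216,r4:7
  c16: CDB Add3=216  regs: r0:-204,r1:6,r2:Add1,r3:-216,r4:7
  c17: CDB Add1=-198  regs: r0:-204,r1:6,r2:-198,r3:-216,r4:7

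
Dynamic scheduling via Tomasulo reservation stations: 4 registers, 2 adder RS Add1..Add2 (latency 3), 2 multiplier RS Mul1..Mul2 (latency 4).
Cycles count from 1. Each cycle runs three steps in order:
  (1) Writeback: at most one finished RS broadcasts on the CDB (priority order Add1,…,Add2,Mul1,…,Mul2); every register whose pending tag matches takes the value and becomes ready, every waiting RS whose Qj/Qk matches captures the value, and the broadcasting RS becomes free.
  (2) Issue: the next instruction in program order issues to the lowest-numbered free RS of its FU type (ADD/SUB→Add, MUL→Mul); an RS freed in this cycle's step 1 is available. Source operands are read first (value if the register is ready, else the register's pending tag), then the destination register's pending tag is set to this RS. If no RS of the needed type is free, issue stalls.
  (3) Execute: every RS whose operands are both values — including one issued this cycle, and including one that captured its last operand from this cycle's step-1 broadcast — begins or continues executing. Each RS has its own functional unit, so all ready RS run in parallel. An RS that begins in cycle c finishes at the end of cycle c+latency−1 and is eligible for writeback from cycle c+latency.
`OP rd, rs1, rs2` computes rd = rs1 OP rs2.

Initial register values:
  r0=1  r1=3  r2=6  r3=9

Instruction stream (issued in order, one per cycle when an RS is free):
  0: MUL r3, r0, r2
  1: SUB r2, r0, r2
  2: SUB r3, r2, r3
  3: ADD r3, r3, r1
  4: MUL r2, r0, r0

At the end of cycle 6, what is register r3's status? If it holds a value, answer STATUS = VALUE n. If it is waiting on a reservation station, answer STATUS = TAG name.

STATUS = TAG Add1

  c1: issue MUL r3<-Mul1  regs: r0:1,r1:3,r2:6,r3:Mul1
  c2: issue SUB r2<-Add1  regs: r0:1,r1:3,r2:Add1,r3:Mul1
  c3: issue SUB r3<-Add2  regs: r0:1,r1:3,r2:Add1,r3:Add2
  c4: stall  regs: r0:1,r1:3,r2:Add1,r3:Add2
  c5: CDB Add1=-5; issue ADD r3<-Add1  regs: r0:1,r1:3,r2:-5,r3:Add1
  c6: CDB Mul1=6; issue MUL r2<-Mul1  regs: r0:1,r1:3,r2:Mul1,r3:Add1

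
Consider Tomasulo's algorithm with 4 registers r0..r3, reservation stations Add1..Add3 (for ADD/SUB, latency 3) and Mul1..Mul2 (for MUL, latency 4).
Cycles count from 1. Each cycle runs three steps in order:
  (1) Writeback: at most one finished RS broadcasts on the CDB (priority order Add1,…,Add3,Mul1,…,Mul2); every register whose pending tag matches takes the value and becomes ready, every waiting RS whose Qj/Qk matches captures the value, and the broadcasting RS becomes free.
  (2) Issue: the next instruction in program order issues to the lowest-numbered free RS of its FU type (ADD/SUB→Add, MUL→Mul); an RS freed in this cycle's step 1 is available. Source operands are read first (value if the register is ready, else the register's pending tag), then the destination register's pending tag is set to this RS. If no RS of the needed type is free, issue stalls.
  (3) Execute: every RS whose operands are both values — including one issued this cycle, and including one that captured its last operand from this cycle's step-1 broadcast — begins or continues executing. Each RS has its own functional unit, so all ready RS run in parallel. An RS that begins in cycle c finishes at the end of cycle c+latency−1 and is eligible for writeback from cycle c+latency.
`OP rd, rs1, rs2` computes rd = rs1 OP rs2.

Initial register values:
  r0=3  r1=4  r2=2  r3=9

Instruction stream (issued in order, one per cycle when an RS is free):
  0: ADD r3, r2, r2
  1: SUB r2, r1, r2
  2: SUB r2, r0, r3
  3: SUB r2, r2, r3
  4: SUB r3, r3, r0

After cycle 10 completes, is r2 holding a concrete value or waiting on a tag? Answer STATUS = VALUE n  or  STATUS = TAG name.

  c1: issue ADD r3<-Add1  regs: r0:3,r1:4,r2:2,r3:Add1
  c2: issue SUB r2<-Add2  regs: r0:3,r1:4,r2:Add2,r3:Add1
  c3: issue SUB r2<-Add3  regs: r0:3,r1:4,r2:Add3,r3:Add1
  c4: CDB Add1=4; issue SUB r2<-Add1  regs: r0:3,r1:4,r2:Add1,r3:4
  c5: CDB Add2=2; issue SUB r3<-Add2  regs: r0:3,r1:4,r2:Add1,r3:Add2
  c6: -  regs: r0:3,r1:4,r2:Add1,r3:Add2
  c7: CDB Add3=-1  regs: r0:3,r1:4,r2:Add1,r3:Add2
  c8: CDB Add2=1  regs: r0:3,r1:4,r2:Add1,r3:1
  c9: -  regs: r0:3,r1:4,r2:Add1,r3:1
  c10: CDB Add1=-5  regs: r0:3,r1:4,r2:-5,r3:1

STATUS = VALUE -5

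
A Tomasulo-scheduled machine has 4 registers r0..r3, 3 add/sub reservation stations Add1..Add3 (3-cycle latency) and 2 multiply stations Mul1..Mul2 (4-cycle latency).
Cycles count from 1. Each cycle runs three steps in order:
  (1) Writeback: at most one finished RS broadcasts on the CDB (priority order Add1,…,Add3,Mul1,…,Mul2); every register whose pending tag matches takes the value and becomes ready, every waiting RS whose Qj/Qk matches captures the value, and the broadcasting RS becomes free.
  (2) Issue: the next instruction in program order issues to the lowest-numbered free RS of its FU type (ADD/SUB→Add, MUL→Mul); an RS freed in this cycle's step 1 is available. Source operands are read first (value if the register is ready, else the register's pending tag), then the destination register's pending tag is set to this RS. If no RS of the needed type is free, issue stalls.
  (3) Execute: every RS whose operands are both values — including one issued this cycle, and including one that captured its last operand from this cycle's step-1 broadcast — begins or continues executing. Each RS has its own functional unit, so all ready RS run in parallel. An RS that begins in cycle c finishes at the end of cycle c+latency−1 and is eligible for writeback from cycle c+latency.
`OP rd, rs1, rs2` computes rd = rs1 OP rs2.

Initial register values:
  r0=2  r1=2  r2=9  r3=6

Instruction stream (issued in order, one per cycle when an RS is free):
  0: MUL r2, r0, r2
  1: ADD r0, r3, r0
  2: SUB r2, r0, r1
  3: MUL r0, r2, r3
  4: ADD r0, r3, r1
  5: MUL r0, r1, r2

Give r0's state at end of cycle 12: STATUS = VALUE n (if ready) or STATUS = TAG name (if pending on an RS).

STATUS = TAG Mul1

  c1: issue MUL r2<-Mul1  regs: r0:2,r1:2,r2:Mul1,r3:6
  c2: issue ADD r0<-Add1  regs: r0:Add1,r1:2,r2:Mul1,r3:6
  c3: issue SUB r2<-Add2  regs: r0:Add1,r1:2,r2:Add2,r3:6
  c4: issue MUL r0<-Mul2  regs: r0:Mul2,r1:2,r2:Add2,r3:6
  c5: CDB Add1=8; issue ADD r0<-Add1  regs: r0:Add1,r1:2,r2:Add2,r3:6
  c6: CDB Mul1=18; issue MUL r0<-Mul1  regs: r0:Mul1,r1:2,r2:Add2,r3:6
  c7: -  regs: r0:Mul1,r1:2,r2:Add2,r3:6
  c8: CDB Add1=8  regs: r0:Mul1,r1:2,r2:Add2,r3:6
  c9: CDB Add2=6  regs: r0:Mul1,r1:2,r2:6,r3:6
  c10: -  regs: r0:Mul1,r1:2,r2:6,r3:6
  c11: -  regs: r0:Mul1,r1:2,r2:6,r3:6
  c12: -  regs: r0:Mul1,r1:2,r2:6,r3:6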